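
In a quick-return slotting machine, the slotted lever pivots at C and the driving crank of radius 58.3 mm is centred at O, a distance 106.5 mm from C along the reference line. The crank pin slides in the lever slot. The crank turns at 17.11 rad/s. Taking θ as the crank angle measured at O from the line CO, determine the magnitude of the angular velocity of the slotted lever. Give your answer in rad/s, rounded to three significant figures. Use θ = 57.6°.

5.38

ω = 17.11 rad/s
Crank pin A relative to C: A = (d + r cosθ, r sinθ); lever angle φ = atan2(r sinθ, d + r cosθ).
Differentiating tanφ: φ̇ = rω(d cosθ + r)/(d² + r² + 2dr cosθ).
d² + r² + 2dr cosθ = |CA|² = 0.021395 m²;  d cosθ + r = +0.11537 m.
|ω_lever| = |0.0583·17.11·+0.11537| / 0.021395 = 5.3788 rad/s.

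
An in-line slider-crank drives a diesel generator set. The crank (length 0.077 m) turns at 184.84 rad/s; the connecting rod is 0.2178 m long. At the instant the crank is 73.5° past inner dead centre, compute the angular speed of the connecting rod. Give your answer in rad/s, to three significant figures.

19.7

ω = 184.8 rad/s
The rod makes angle φ with the slider axis where L sinφ = r sinθ; differentiating, L cosφ·φ̇ = r ω cosθ.
L cosφ = √(L² − r² sin²θ) = 0.20491 m.
|ω_rod| = r ω |cosθ| / √(L² − r² sin²θ) = 0.077·184.8·0.28402/0.20491 = 19.728 rad/s.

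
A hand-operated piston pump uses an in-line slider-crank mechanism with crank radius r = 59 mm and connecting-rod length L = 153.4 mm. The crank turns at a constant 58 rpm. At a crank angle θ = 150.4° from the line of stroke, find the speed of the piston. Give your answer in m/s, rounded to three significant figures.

0.117

ω = 2π·58/60 = 6.074 rad/s
For an in-line slider-crank, x = r cosθ + √(L² − r² sin²θ), so v = −rω sinθ·[1 + r cosθ/√(L² − r² sin²θ)].
With r = 0.059 m, L = 0.1534 m, θ = 150.4°: √(L² − r² sin²θ) = 0.15061 m.
v = −0.059·6.074·0.49394·[1 + 0.059·-0.86949/0.15061] = -0.11671 m/s.
|v| = 0.11671 m/s.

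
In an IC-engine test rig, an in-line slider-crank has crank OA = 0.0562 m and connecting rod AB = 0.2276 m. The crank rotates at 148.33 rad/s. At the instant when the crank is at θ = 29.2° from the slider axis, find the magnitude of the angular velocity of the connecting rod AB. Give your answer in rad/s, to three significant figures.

ω = 148.3 rad/s
The rod makes angle φ with the slider axis where L sinφ = r sinθ; differentiating, L cosφ·φ̇ = r ω cosθ.
L cosφ = √(L² − r² sin²θ) = 0.22594 m.
|ω_rod| = r ω |cosθ| / √(L² − r² sin²θ) = 0.0562·148.3·0.87292/0.22594 = 32.206 rad/s.

32.2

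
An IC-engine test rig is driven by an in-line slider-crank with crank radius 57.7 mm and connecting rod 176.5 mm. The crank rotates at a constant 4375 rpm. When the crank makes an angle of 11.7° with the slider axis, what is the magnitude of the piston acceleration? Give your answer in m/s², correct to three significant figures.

ω = 2π·4375/60 = 458.1 rad/s
x(θ) = r cosθ + √(L² − r² sin²θ); with ω constant, a = ω²·d²x/dθ².
d²x/dθ² = −r cosθ − r²(cos2θ)/√u − r⁴ sin²2θ/(4u^{3/2}),  u = L² − r² sin²θ = 0.0310153 m².
Substituting r = 0.0577 m, L = 0.1765 m, θ = 11.7°: d²x/dθ² = -0.073931 m.
a = ω²·d²x/dθ² = (458.1)²·(-0.073931) = -15518 m/s²;  |a| = 15518 m/s².

15500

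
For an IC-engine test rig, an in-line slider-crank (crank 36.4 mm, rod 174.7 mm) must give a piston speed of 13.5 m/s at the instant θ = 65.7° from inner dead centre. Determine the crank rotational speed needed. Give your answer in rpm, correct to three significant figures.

3570

For an in-line slider-crank, |v_piston| = rω|sinθ|·[1 + r cosθ/√(L² − r² sin²θ)].
With r = 0.0364 m, L = 0.1747 m, θ = 65.7°: the bracketed kinematic factor |dx/dθ| = 0.036072 m.
ω = v/|dx/dθ| = 13.5/0.036072 = 374.25 rad/s.
N = 60ω/(2π) = 3573.8 rpm.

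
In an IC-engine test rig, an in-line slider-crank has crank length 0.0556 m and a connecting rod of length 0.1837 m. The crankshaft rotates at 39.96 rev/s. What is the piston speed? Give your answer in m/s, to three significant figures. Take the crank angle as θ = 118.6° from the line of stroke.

ω = 2π·40 = 251.1 rad/s
For an in-line slider-crank, x = r cosθ + √(L² − r² sin²θ), so v = −rω sinθ·[1 + r cosθ/√(L² − r² sin²θ)].
With r = 0.0556 m, L = 0.1837 m, θ = 118.6°: √(L² − r² sin²θ) = 0.1771 m.
v = −0.0556·251.1·0.87798·[1 + 0.0556·-0.47869/0.1771] = -10.414 m/s.
|v| = 10.414 m/s.

10.4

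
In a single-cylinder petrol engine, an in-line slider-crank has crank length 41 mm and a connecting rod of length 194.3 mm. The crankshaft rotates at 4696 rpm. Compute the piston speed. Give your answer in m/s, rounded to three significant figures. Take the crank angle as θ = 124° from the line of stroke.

ω = 2π·4696/60 = 491.8 rad/s
For an in-line slider-crank, x = r cosθ + √(L² − r² sin²θ), so v = −rω sinθ·[1 + r cosθ/√(L² − r² sin²θ)].
With r = 0.041 m, L = 0.1943 m, θ = 124°: √(L² − r² sin²θ) = 0.1913 m.
v = −0.041·491.8·0.82904·[1 + 0.041·-0.55919/0.1913] = -14.712 m/s.
|v| = 14.712 m/s.

14.7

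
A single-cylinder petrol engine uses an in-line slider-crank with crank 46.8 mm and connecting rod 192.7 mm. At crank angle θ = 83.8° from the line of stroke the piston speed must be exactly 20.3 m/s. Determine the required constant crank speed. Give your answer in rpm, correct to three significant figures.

For an in-line slider-crank, |v_piston| = rω|sinθ|·[1 + r cosθ/√(L² − r² sin²θ)].
With r = 0.0468 m, L = 0.1927 m, θ = 83.8°: the bracketed kinematic factor |dx/dθ| = 0.047784 m.
ω = v/|dx/dθ| = 20.3/0.047784 = 424.83 rad/s.
N = 60ω/(2π) = 4056.8 rpm.

4060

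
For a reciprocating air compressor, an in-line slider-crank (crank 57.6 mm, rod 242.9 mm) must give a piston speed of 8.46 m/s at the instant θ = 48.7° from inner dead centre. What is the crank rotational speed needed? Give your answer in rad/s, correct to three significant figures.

169

For an in-line slider-crank, |v_piston| = rω|sinθ|·[1 + r cosθ/√(L² − r² sin²θ)].
With r = 0.0576 m, L = 0.2429 m, θ = 48.7°: the bracketed kinematic factor |dx/dθ| = 0.050156 m.
ω = v/|dx/dθ| = 8.46/0.050156 = 168.68 rad/s.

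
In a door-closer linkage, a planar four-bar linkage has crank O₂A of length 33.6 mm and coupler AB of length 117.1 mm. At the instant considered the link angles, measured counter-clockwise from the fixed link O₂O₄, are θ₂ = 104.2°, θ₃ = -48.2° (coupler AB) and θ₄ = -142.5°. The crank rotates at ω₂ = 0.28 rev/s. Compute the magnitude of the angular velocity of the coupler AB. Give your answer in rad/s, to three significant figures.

0.465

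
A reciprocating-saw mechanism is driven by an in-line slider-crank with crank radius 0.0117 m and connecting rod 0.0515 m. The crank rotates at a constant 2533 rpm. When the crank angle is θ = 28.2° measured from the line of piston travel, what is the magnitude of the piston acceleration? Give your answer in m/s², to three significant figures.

831

ω = 2π·2533/60 = 265.3 rad/s
x(θ) = r cosθ + √(L² − r² sin²θ); with ω constant, a = ω²·d²x/dθ².
d²x/dθ² = −r cosθ − r²(cos2θ)/√u − r⁴ sin²2θ/(4u^{3/2}),  u = L² − r² sin²θ = 0.00262168 m².
Substituting r = 0.0117 m, L = 0.0515 m, θ = 28.2°: d²x/dθ² = -0.011815 m.
a = ω²·d²x/dθ² = (265.3)²·(-0.011815) = -831.3 m/s²;  |a| = 831.3 m/s².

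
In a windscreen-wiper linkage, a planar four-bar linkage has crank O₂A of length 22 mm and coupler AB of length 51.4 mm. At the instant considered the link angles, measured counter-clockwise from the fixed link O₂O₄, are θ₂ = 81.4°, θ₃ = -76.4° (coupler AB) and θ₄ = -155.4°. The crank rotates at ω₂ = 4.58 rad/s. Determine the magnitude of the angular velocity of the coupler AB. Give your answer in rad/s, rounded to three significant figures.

ω₂ = 4.58 rad/s
Differentiating the loop-closure r₂e^{iθ₂}+r₃e^{iθ₃}=r₁+r₄e^{iθ₄} gives r₂ω₂e^{iθ₂}+r₃ω₃e^{iθ₃}=r₄ω₄e^{iθ₄}.
Eliminating the other unknown: ω₃ = r₂ω₂ sin(θ₄−θ₂) / [r₃ sin(θ₃−θ₄)].
Numerator sine = +0.83676; denominator sine = +0.98163.
Result = 0.022·4.58·(+0.83676) / (0.0514·(+0.98163)) = +1.671 rad/s; magnitude 1.671 rad/s.

1.67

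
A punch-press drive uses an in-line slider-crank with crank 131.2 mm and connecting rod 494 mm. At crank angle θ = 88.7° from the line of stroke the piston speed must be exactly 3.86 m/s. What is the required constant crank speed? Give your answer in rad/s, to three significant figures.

For an in-line slider-crank, |v_piston| = rω|sinθ|·[1 + r cosθ/√(L² − r² sin²θ)].
With r = 0.1312 m, L = 0.494 m, θ = 88.7°: the bracketed kinematic factor |dx/dθ| = 0.13199 m.
ω = v/|dx/dθ| = 3.86/0.13199 = 29.246 rad/s.

29.2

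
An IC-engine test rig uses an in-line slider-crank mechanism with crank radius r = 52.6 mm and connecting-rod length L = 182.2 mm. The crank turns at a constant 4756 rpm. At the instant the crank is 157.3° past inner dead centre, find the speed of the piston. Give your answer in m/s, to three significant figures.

ω = 2π·4756/60 = 498 rad/s
For an in-line slider-crank, x = r cosθ + √(L² − r² sin²θ), so v = −rω sinθ·[1 + r cosθ/√(L² − r² sin²θ)].
With r = 0.0526 m, L = 0.1822 m, θ = 157.3°: √(L² − r² sin²θ) = 0.18107 m.
v = −0.0526·498·0.38591·[1 + 0.0526·-0.92254/0.18107] = -7.4003 m/s.
|v| = 7.4003 m/s.

7.40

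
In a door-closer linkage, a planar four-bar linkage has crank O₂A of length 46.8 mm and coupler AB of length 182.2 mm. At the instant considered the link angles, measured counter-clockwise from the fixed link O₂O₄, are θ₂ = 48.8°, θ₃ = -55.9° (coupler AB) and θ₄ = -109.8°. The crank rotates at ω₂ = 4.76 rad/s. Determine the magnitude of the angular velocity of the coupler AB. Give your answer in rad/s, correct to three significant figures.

0.552

ω₂ = 4.76 rad/s
Differentiating the loop-closure r₂e^{iθ₂}+r₃e^{iθ₃}=r₁+r₄e^{iθ₄} gives r₂ω₂e^{iθ₂}+r₃ω₃e^{iθ₃}=r₄ω₄e^{iθ₄}.
Eliminating the other unknown: ω₃ = r₂ω₂ sin(θ₄−θ₂) / [r₃ sin(θ₃−θ₄)].
Numerator sine = -0.36488; denominator sine = +0.80799.
Result = 0.0468·4.76·(-0.36488) / (0.1822·(+0.80799)) = -0.55213 rad/s; magnitude 0.55213 rad/s.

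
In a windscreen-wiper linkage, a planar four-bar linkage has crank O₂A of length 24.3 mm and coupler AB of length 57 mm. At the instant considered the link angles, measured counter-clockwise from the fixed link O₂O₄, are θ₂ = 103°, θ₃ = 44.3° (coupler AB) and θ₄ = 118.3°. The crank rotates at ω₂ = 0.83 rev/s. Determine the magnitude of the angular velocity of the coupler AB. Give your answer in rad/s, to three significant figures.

ω₂ = 5.215 rad/s (from 0.83 rev/s).
Differentiating the loop-closure r₂e^{iθ₂}+r₃e^{iθ₃}=r₁+r₄e^{iθ₄} gives r₂ω₂e^{iθ₂}+r₃ω₃e^{iθ₃}=r₄ω₄e^{iθ₄}.
Eliminating the other unknown: ω₃ = r₂ω₂ sin(θ₄−θ₂) / [r₃ sin(θ₃−θ₄)].
Numerator sine = +0.26387; denominator sine = -0.96126.
Result = 0.0243·5.215·(+0.26387) / (0.057·(-0.96126)) = -0.6103 rad/s; magnitude 0.6103 rad/s.

0.610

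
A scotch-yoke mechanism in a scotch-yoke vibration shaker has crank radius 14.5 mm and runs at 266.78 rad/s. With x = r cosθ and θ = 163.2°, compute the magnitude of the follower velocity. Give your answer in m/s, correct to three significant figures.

1.12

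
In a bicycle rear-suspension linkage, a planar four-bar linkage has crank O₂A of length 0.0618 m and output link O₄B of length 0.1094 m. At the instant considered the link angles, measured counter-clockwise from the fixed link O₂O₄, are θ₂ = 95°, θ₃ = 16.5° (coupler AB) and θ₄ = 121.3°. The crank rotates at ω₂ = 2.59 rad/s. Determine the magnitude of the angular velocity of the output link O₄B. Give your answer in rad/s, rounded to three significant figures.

1.48

ω₂ = 2.59 rad/s
Differentiating the loop-closure r₂e^{iθ₂}+r₃e^{iθ₃}=r₁+r₄e^{iθ₄} gives r₂ω₂e^{iθ₂}+r₃ω₃e^{iθ₃}=r₄ω₄e^{iθ₄}.
Eliminating the other unknown: ω₄ = r₂ω₂ sin(θ₂−θ₃) / [r₄ sin(θ₄−θ₃)].
Numerator sine = +0.97992; denominator sine = +0.96682.
Result = 0.0618·2.59·(+0.97992) / (0.1094·(+0.96682)) = +1.4829 rad/s; magnitude 1.4829 rad/s.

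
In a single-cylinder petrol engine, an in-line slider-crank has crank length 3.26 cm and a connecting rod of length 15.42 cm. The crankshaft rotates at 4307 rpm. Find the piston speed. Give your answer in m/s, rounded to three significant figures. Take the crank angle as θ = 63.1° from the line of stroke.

ω = 2π·4307/60 = 451 rad/s
For an in-line slider-crank, x = r cosθ + √(L² − r² sin²θ), so v = −rω sinθ·[1 + r cosθ/√(L² − r² sin²θ)].
With r = 0.0326 m, L = 0.1542 m, θ = 63.1°: √(L² − r² sin²θ) = 0.15143 m.
v = −0.0326·451·0.89180·[1 + 0.0326·0.45243/0.15143] = -14.39 m/s.
|v| = 14.39 m/s.

14.4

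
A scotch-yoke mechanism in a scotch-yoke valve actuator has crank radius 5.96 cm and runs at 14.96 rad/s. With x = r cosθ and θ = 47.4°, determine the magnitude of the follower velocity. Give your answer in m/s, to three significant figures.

0.656

ω = 14.96 rad/s
x = r cosθ ⇒ ẋ = −rω sinθ.
|v| = rω|sinθ| = 0.0596·14.96·|sin 47.4°| = 0.65632 m/s.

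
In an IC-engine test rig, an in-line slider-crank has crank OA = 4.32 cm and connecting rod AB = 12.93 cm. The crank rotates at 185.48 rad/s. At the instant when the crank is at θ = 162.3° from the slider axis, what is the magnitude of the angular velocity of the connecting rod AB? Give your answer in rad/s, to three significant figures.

59.3

ω = 185.5 rad/s
The rod makes angle φ with the slider axis where L sinφ = r sinθ; differentiating, L cosφ·φ̇ = r ω cosθ.
L cosφ = √(L² − r² sin²θ) = 0.12863 m.
|ω_rod| = r ω |cosθ| / √(L² − r² sin²θ) = 0.0432·185.5·0.95266/0.12863 = 59.344 rad/s.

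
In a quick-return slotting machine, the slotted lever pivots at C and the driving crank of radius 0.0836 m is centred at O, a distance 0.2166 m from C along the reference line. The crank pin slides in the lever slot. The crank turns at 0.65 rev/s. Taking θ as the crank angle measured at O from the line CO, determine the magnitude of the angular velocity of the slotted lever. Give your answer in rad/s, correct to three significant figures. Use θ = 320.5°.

ω = 4.084 rad/s (from 0.65 rev/s).
Crank pin A relative to C: A = (d + r cosθ, r sinθ); lever angle φ = atan2(r sinθ, d + r cosθ).
Differentiating tanφ: φ̇ = rω(d cosθ + r)/(d² + r² + 2dr cosθ).
d² + r² + 2dr cosθ = |CA|² = 0.0818493 m²;  d cosθ + r = +0.25073 m.
|ω_lever| = |0.0836·4.084·+0.25073| / 0.0818493 = 1.0459 rad/s.

1.05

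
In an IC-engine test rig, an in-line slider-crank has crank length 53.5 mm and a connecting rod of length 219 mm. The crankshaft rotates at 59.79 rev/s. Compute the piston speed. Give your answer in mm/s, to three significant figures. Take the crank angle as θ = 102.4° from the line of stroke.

18600

ω = 2π·59.8 = 375.7 rad/s
For an in-line slider-crank, x = r cosθ + √(L² − r² sin²θ), so v = −rω sinθ·[1 + r cosθ/√(L² − r² sin²θ)].
With r = 0.0535 m, L = 0.219 m, θ = 102.4°: √(L² − r² sin²θ) = 0.21268 m.
v = −0.0535·375.7·0.97667·[1 + 0.0535·-0.21474/0.21268] = -18.569 m/s.
|v| = 18.569 m/s = 18569 mm/s.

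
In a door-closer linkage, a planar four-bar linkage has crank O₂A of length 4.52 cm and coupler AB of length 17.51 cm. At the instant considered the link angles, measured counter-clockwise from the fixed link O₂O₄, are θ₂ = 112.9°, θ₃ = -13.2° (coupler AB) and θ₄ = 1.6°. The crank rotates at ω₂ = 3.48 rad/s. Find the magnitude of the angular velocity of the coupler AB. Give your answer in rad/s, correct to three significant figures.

ω₂ = 3.48 rad/s
Differentiating the loop-closure r₂e^{iθ₂}+r₃e^{iθ₃}=r₁+r₄e^{iθ₄} gives r₂ω₂e^{iθ₂}+r₃ω₃e^{iθ₃}=r₄ω₄e^{iθ₄}.
Eliminating the other unknown: ω₃ = r₂ω₂ sin(θ₄−θ₂) / [r₃ sin(θ₃−θ₄)].
Numerator sine = -0.93169; denominator sine = -0.25545.
Result = 0.0452·3.48·(-0.93169) / (0.1751·(-0.25545)) = +3.2765 rad/s; magnitude 3.2765 rad/s.

3.28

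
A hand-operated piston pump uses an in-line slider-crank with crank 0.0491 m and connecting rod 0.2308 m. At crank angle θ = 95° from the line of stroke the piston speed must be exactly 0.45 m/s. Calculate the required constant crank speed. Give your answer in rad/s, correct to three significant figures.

For an in-line slider-crank, |v_piston| = rω|sinθ|·[1 + r cosθ/√(L² − r² sin²θ)].
With r = 0.0491 m, L = 0.2308 m, θ = 95°: the bracketed kinematic factor |dx/dθ| = 0.047985 m.
ω = v/|dx/dθ| = 0.45/0.047985 = 9.3779 rad/s.

9.38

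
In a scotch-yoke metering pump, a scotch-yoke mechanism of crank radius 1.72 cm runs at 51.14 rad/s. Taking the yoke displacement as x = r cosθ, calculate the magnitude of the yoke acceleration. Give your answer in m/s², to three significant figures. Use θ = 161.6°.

42.7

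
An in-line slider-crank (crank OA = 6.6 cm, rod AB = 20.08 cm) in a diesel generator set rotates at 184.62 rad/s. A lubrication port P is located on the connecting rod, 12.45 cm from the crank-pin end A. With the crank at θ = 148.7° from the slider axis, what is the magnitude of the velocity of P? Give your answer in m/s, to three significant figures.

ω = 184.6 rad/s.  Crank-pin speed |V_A| = rω = 12.185 m/s, perpendicular to OA.
Rod angle: sinφ = −(r/L) sinθ ⇒ φ = -9.832°; ω_rod = −rω cosθ/√(L²−r²sin²θ) = +52.623 rad/s.
V_P = V_A + ω_rod × AP, with AP = 0.1245 m along the rod.
Components: V_Px = −rω sinθ − a·ω_rod·sinφ = -5.2116 m/s;  V_Py = rω cosθ + a·ω_rod·cosφ = -3.9562 m/s.
|V_P| = √(V_Px² + V_Py²) = 6.5431 m/s.

6.54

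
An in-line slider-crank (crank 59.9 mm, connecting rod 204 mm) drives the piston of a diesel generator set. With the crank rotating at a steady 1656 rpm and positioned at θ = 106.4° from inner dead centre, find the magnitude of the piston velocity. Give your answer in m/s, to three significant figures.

9.10

ω = 2π·1656/60 = 173.4 rad/s
For an in-line slider-crank, x = r cosθ + √(L² − r² sin²θ), so v = −rω sinθ·[1 + r cosθ/√(L² − r² sin²θ)].
With r = 0.0599 m, L = 0.204 m, θ = 106.4°: √(L² − r² sin²θ) = 0.19574 m.
v = −0.0599·173.4·0.95931·[1 + 0.0599·-0.28234/0.19574] = -9.104 m/s.
|v| = 9.104 m/s.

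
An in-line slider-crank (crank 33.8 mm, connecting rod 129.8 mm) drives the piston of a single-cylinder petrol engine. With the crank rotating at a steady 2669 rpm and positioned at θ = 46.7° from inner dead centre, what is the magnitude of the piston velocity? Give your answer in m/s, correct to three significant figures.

ω = 2π·2669/60 = 279.5 rad/s
For an in-line slider-crank, x = r cosθ + √(L² − r² sin²θ), so v = −rω sinθ·[1 + r cosθ/√(L² − r² sin²θ)].
With r = 0.0338 m, L = 0.1298 m, θ = 46.7°: √(L² − r² sin²θ) = 0.12745 m.
v = −0.0338·279.5·0.72777·[1 + 0.0338·0.68582/0.12745] = -8.1258 m/s.
|v| = 8.1258 m/s.

8.13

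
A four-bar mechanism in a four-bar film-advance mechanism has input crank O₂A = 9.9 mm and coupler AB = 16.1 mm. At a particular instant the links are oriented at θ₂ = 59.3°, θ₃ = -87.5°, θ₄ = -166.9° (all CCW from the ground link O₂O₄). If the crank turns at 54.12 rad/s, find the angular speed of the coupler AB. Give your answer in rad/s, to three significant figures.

ω₂ = 54.12 rad/s
Differentiating the loop-closure r₂e^{iθ₂}+r₃e^{iθ₃}=r₁+r₄e^{iθ₄} gives r₂ω₂e^{iθ₂}+r₃ω₃e^{iθ₃}=r₄ω₄e^{iθ₄}.
Eliminating the other unknown: ω₃ = r₂ω₂ sin(θ₄−θ₂) / [r₃ sin(θ₃−θ₄)].
Numerator sine = +0.72176; denominator sine = +0.98294.
Result = 0.0099·54.12·(+0.72176) / (0.0161·(+0.98294)) = +24.436 rad/s; magnitude 24.436 rad/s.

24.4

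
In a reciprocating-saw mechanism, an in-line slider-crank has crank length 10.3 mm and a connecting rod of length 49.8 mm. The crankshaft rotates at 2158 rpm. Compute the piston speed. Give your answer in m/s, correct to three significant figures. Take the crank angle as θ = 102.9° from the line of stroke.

2.16

ω = 2π·2158/60 = 226 rad/s
For an in-line slider-crank, x = r cosθ + √(L² − r² sin²θ), so v = −rω sinθ·[1 + r cosθ/√(L² − r² sin²θ)].
With r = 0.0103 m, L = 0.0498 m, θ = 102.9°: √(L² − r² sin²θ) = 0.048777 m.
v = −0.0103·226·0.97476·[1 + 0.0103·-0.22325/0.048777] = -2.1619 m/s.
|v| = 2.1619 m/s.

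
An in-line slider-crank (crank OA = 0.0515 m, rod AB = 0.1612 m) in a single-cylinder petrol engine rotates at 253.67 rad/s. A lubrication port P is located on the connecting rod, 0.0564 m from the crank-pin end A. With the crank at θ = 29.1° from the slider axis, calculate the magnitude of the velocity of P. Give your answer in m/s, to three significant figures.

10.2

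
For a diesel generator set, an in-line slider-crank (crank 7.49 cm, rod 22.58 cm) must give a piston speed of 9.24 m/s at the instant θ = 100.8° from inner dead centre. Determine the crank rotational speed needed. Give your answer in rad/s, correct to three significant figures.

For an in-line slider-crank, |v_piston| = rω|sinθ|·[1 + r cosθ/√(L² − r² sin²θ)].
With r = 0.0749 m, L = 0.2258 m, θ = 100.8°: the bracketed kinematic factor |dx/dθ| = 0.068736 m.
ω = v/|dx/dθ| = 9.24/0.068736 = 134.43 rad/s.

134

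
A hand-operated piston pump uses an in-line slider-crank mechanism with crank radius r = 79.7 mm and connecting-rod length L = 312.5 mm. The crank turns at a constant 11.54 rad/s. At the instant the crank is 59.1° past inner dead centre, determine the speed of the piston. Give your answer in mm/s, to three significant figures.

ω = 11.54 rad/s
For an in-line slider-crank, x = r cosθ + √(L² − r² sin²θ), so v = −rω sinθ·[1 + r cosθ/√(L² − r² sin²θ)].
With r = 0.0797 m, L = 0.3125 m, θ = 59.1°: √(L² − r² sin²θ) = 0.30493 m.
v = −0.0797·11.54·0.85806·[1 + 0.0797·0.51354/0.30493] = -0.89513 m/s.
|v| = 0.89513 m/s = 895.13 mm/s.

895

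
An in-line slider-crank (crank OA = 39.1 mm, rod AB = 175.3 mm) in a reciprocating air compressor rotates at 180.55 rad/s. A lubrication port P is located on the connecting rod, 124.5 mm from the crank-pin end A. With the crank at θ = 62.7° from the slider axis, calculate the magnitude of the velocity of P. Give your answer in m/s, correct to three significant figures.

6.80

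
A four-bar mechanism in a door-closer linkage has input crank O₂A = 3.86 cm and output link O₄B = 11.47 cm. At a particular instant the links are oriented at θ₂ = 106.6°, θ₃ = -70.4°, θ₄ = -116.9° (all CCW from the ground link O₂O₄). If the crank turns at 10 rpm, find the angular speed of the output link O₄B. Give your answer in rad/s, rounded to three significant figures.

ω₂ = 1.047 rad/s (from 10 rpm).
Differentiating the loop-closure r₂e^{iθ₂}+r₃e^{iθ₃}=r₁+r₄e^{iθ₄} gives r₂ω₂e^{iθ₂}+r₃ω₃e^{iθ₃}=r₄ω₄e^{iθ₄}.
Eliminating the other unknown: ω₄ = r₂ω₂ sin(θ₂−θ₃) / [r₄ sin(θ₄−θ₃)].
Numerator sine = +0.05234; denominator sine = -0.72537.
Result = 0.0386·1.047·(+0.05234) / (0.1147·(-0.72537)) = -0.025427 rad/s; magnitude 0.025427 rad/s.

0.0254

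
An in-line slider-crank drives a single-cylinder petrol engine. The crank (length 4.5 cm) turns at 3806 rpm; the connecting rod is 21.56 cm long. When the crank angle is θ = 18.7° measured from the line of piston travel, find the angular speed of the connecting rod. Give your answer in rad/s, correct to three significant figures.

79.0

ω = 398.6 rad/s (converted from 3806 rpm).
The rod makes angle φ with the slider axis where L sinφ = r sinθ; differentiating, L cosφ·φ̇ = r ω cosθ.
L cosφ = √(L² − r² sin²θ) = 0.21512 m.
|ω_rod| = r ω |cosθ| / √(L² − r² sin²θ) = 0.045·398.6·0.94721/0.21512 = 78.974 rad/s.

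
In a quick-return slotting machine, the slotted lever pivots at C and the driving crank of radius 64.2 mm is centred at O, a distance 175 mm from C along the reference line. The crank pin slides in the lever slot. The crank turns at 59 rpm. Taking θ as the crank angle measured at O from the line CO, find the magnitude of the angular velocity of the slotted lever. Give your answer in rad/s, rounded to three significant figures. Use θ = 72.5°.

ω = 6.178 rad/s (from 59 rpm).
Crank pin A relative to C: A = (d + r cosθ, r sinθ); lever angle φ = atan2(r sinθ, d + r cosθ).
Differentiating tanφ: φ̇ = rω(d cosθ + r)/(d² + r² + 2dr cosθ).
d² + r² + 2dr cosθ = |CA|² = 0.0415035 m²;  d cosθ + r = +0.11682 m.
|ω_lever| = |0.0642·6.178·+0.11682| / 0.0415035 = 1.1165 rad/s.

1.12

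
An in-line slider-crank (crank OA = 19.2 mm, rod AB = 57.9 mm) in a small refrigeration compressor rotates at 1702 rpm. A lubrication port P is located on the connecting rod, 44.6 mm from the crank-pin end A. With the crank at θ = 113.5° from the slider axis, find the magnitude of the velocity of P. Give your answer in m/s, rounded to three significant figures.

ω = 178.2 rad/s.  Crank-pin speed |V_A| = rω = 3.4221 m/s, perpendicular to OA.
Rod angle: sinφ = −(r/L) sinθ ⇒ φ = -17.704°; ω_rod = −rω cosθ/√(L²−r²sin²θ) = +24.739 rad/s.
V_P = V_A + ω_rod × AP, with AP = 0.0446 m along the rod.
Components: V_Px = −rω sinθ − a·ω_rod·sinφ = -2.8027 m/s;  V_Py = rω cosθ + a·ω_rod·cosφ = -0.31345 m/s.
|V_P| = √(V_Px² + V_Py²) = 2.8202 m/s.

2.82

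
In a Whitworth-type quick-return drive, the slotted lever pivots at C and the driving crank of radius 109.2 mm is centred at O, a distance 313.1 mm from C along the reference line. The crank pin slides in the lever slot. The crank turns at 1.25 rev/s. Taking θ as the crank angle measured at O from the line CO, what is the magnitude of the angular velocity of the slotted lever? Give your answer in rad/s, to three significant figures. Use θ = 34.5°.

ω = 7.854 rad/s (from 1.25 rev/s).
Crank pin A relative to C: A = (d + r cosθ, r sinθ); lever angle φ = atan2(r sinθ, d + r cosθ).
Differentiating tanφ: φ̇ = rω(d cosθ + r)/(d² + r² + 2dr cosθ).
d² + r² + 2dr cosθ = |CA|² = 0.166311 m²;  d cosθ + r = +0.36723 m.
|ω_lever| = |0.1092·7.854·+0.36723| / 0.166311 = 1.8938 rad/s.

1.89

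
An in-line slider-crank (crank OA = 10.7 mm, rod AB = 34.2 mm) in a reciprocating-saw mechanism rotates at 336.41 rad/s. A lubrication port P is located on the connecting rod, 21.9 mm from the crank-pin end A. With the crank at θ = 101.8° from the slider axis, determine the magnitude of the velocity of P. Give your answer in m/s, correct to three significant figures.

ω = 336.4 rad/s.  Crank-pin speed |V_A| = rω = 3.5996 m/s, perpendicular to OA.
Rod angle: sinφ = −(r/L) sinθ ⇒ φ = -17.834°; ω_rod = −rω cosθ/√(L²−r²sin²θ) = +22.61 rad/s.
V_P = V_A + ω_rod × AP, with AP = 0.0219 m along the rod.
Components: V_Px = −rω sinθ − a·ω_rod·sinφ = -3.3719 m/s;  V_Py = rω cosθ + a·ω_rod·cosφ = -0.26474 m/s.
|V_P| = √(V_Px² + V_Py²) = 3.3823 m/s.

3.38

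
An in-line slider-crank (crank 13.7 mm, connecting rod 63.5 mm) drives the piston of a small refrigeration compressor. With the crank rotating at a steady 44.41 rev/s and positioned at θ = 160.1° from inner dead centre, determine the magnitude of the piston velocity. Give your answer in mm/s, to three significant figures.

ω = 2π·44.4 = 279 rad/s
For an in-line slider-crank, x = r cosθ + √(L² − r² sin²θ), so v = −rω sinθ·[1 + r cosθ/√(L² − r² sin²θ)].
With r = 0.0137 m, L = 0.0635 m, θ = 160.1°: √(L² − r² sin²θ) = 0.063329 m.
v = −0.0137·279·0.34038·[1 + 0.0137·-0.94029/0.063329] = -1.0365 m/s.
|v| = 1.0365 m/s = 1036.5 mm/s.

1040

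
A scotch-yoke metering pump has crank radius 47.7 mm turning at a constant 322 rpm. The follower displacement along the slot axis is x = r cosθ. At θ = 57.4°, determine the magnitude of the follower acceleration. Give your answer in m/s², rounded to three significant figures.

29.2

ω = 33.72 rad/s (from 322 rpm).
x = r cosθ ⇒ ẍ = −rω² cosθ (ω constant).
|a| = rω²|cosθ| = 0.0477·(33.72)²·|cos 57.4°| = 29.221 m/s².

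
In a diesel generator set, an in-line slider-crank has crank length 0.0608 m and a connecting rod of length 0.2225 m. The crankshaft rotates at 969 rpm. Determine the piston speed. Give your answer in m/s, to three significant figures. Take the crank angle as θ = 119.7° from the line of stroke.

4.61

ω = 2π·969/60 = 101.5 rad/s
For an in-line slider-crank, x = r cosθ + √(L² − r² sin²θ), so v = −rω sinθ·[1 + r cosθ/√(L² − r² sin²θ)].
With r = 0.0608 m, L = 0.2225 m, θ = 119.7°: √(L² − r² sin²θ) = 0.21614 m.
v = −0.0608·101.5·0.86863·[1 + 0.0608·-0.49546/0.21614] = -4.6122 m/s.
|v| = 4.6122 m/s.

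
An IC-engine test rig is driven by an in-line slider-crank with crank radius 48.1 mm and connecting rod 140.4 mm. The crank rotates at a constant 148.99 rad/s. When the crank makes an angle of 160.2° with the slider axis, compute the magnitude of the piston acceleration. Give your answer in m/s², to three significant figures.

716

ω = 149 rad/s
x(θ) = r cosθ + √(L² − r² sin²θ); with ω constant, a = ω²·d²x/dθ².
d²x/dθ² = −r cosθ − r²(cos2θ)/√u − r⁴ sin²2θ/(4u^{3/2}),  u = L² − r² sin²θ = 0.0194467 m².
Substituting r = 0.0481 m, L = 0.1404 m, θ = 160.2°: d²x/dθ² = +0.032272 m.
a = ω²·d²x/dθ² = (149)²·(+0.032272) = +716.38 m/s²;  |a| = 716.38 m/s².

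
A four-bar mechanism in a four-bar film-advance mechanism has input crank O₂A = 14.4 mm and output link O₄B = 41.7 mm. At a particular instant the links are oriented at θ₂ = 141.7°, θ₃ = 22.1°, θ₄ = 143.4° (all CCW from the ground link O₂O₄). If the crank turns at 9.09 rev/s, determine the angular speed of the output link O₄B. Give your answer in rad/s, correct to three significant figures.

20.1

ω₂ = 57.11 rad/s (from 9.09 rev/s).
Differentiating the loop-closure r₂e^{iθ₂}+r₃e^{iθ₃}=r₁+r₄e^{iθ₄} gives r₂ω₂e^{iθ₂}+r₃ω₃e^{iθ₃}=r₄ω₄e^{iθ₄}.
Eliminating the other unknown: ω₄ = r₂ω₂ sin(θ₂−θ₃) / [r₄ sin(θ₄−θ₃)].
Numerator sine = +0.86949; denominator sine = +0.85446.
Result = 0.0144·57.11·(+0.86949) / (0.0417·(+0.85446)) = +20.07 rad/s; magnitude 20.07 rad/s.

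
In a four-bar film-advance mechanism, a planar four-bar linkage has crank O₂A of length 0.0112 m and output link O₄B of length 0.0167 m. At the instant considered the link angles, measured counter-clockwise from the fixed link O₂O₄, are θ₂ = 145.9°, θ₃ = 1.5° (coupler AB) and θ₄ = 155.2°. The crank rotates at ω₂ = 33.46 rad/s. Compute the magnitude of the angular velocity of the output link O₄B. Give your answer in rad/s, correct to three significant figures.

29.5

ω₂ = 33.46 rad/s
Differentiating the loop-closure r₂e^{iθ₂}+r₃e^{iθ₃}=r₁+r₄e^{iθ₄} gives r₂ω₂e^{iθ₂}+r₃ω₃e^{iθ₃}=r₄ω₄e^{iθ₄}.
Eliminating the other unknown: ω₄ = r₂ω₂ sin(θ₂−θ₃) / [r₄ sin(θ₄−θ₃)].
Numerator sine = +0.58212; denominator sine = +0.44307.
Result = 0.0112·33.46·(+0.58212) / (0.0167·(+0.44307)) = +29.483 rad/s; magnitude 29.483 rad/s.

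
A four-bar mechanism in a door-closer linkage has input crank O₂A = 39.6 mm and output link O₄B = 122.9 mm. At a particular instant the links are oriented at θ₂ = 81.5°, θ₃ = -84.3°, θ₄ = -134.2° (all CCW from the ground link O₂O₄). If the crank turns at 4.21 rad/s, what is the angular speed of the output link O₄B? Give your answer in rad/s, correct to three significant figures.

0.435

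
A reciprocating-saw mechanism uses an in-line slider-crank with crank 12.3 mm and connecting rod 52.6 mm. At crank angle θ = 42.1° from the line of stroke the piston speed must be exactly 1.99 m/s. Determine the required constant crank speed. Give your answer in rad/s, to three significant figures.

205

For an in-line slider-crank, |v_piston| = rω|sinθ|·[1 + r cosθ/√(L² − r² sin²θ)].
With r = 0.0123 m, L = 0.0526 m, θ = 42.1°: the bracketed kinematic factor |dx/dθ| = 0.0096949 m.
ω = v/|dx/dθ| = 1.99/0.0096949 = 205.26 rad/s.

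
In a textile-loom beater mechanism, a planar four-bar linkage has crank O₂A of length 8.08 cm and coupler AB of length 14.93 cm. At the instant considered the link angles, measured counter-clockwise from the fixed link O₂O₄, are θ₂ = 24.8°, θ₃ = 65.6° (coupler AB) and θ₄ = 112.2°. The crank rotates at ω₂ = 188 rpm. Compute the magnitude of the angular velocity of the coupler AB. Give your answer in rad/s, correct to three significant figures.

14.6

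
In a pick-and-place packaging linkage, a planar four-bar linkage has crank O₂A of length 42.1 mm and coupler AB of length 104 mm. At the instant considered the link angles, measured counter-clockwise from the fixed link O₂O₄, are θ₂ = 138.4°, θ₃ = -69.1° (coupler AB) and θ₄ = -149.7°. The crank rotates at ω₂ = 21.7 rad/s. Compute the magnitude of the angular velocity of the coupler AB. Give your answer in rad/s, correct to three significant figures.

8.46

ω₂ = 21.7 rad/s
Differentiating the loop-closure r₂e^{iθ₂}+r₃e^{iθ₃}=r₁+r₄e^{iθ₄} gives r₂ω₂e^{iθ₂}+r₃ω₃e^{iθ₃}=r₄ω₄e^{iθ₄}.
Eliminating the other unknown: ω₃ = r₂ω₂ sin(θ₄−θ₂) / [r₃ sin(θ₃−θ₄)].
Numerator sine = +0.95052; denominator sine = +0.98657.
Result = 0.0421·21.7·(+0.95052) / (0.104·(+0.98657)) = +8.4633 rad/s; magnitude 8.4633 rad/s.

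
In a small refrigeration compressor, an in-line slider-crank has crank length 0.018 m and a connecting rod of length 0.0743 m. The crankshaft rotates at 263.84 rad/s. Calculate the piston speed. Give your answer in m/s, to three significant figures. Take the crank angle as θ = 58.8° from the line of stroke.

4.58

ω = 263.8 rad/s
For an in-line slider-crank, x = r cosθ + √(L² − r² sin²θ), so v = −rω sinθ·[1 + r cosθ/√(L² − r² sin²θ)].
With r = 0.018 m, L = 0.0743 m, θ = 58.8°: √(L² − r² sin²θ) = 0.072687 m.
v = −0.018·263.8·0.85536·[1 + 0.018·0.51803/0.072687] = -4.5833 m/s.
|v| = 4.5833 m/s.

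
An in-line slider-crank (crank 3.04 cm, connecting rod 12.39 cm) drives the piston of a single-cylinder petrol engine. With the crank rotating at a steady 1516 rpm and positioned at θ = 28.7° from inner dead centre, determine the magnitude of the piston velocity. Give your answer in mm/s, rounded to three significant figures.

ω = 2π·1516/60 = 158.8 rad/s
For an in-line slider-crank, x = r cosθ + √(L² − r² sin²θ), so v = −rω sinθ·[1 + r cosθ/√(L² − r² sin²θ)].
With r = 0.0304 m, L = 0.1239 m, θ = 28.7°: √(L² − r² sin²θ) = 0.12304 m.
v = −0.0304·158.8·0.48022·[1 + 0.0304·0.87715/0.12304] = -2.8199 m/s.
|v| = 2.8199 m/s = 2819.9 mm/s.

2820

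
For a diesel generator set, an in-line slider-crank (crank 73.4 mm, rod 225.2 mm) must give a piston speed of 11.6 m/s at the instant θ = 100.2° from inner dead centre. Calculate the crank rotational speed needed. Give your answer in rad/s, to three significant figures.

For an in-line slider-crank, |v_piston| = rω|sinθ|·[1 + r cosθ/√(L² − r² sin²θ)].
With r = 0.0734 m, L = 0.2252 m, θ = 100.2°: the bracketed kinematic factor |dx/dθ| = 0.067838 m.
ω = v/|dx/dθ| = 11.6/0.067838 = 171 rad/s.

171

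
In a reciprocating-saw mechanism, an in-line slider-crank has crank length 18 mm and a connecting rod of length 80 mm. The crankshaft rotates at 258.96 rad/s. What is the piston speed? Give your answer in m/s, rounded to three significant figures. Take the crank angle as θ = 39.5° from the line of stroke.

3.49

ω = 259 rad/s
For an in-line slider-crank, x = r cosθ + √(L² − r² sin²θ), so v = −rω sinθ·[1 + r cosθ/√(L² − r² sin²θ)].
With r = 0.018 m, L = 0.08 m, θ = 39.5°: √(L² − r² sin²θ) = 0.079176 m.
v = −0.018·259·0.63608·[1 + 0.018·0.77162/0.079176] = -3.4851 m/s.
|v| = 3.4851 m/s.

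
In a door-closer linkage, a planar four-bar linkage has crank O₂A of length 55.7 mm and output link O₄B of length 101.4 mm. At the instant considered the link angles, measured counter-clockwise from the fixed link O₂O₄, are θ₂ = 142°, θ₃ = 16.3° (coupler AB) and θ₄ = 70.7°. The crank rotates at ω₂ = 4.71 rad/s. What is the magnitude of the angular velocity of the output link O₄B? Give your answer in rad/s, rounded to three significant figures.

2.58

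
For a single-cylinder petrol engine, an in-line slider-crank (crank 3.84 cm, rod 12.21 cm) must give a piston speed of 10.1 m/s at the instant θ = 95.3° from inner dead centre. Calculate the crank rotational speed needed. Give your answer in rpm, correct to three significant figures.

For an in-line slider-crank, |v_piston| = rω|sinθ|·[1 + r cosθ/√(L² − r² sin²θ)].
With r = 0.0384 m, L = 0.1221 m, θ = 95.3°: the bracketed kinematic factor |dx/dθ| = 0.037066 m.
ω = v/|dx/dθ| = 10.1/0.037066 = 272.49 rad/s.
N = 60ω/(2π) = 2602 rpm.

2600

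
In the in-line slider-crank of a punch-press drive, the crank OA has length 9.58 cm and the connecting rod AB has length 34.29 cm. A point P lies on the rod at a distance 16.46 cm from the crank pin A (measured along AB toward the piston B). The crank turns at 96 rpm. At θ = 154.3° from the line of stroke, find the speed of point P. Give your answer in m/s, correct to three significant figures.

0.582

ω = 10.05 rad/s.  Crank-pin speed |V_A| = rω = 0.96309 m/s, perpendicular to OA.
Rod angle: sinφ = −(r/L) sinθ ⇒ φ = -6.959°; ω_rod = −rω cosθ/√(L²−r²sin²θ) = +2.5496 rad/s.
V_P = V_A + ω_rod × AP, with AP = 0.1646 m along the rod.
Components: V_Px = −rω sinθ − a·ω_rod·sinφ = -0.36681 m/s;  V_Py = rω cosθ + a·ω_rod·cosφ = -0.45124 m/s.
|V_P| = √(V_Px² + V_Py²) = 0.58152 m/s.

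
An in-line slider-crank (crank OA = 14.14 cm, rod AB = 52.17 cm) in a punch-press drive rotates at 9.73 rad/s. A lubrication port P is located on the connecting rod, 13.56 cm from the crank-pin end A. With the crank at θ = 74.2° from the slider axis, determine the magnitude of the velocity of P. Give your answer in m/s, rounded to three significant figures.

1.38

ω = 9.73 rad/s.  Crank-pin speed |V_A| = rω = 1.3758 m/s, perpendicular to OA.
Rod angle: sinφ = −(r/L) sinθ ⇒ φ = -15.117°; ω_rod = −rω cosθ/√(L²−r²sin²θ) = -0.74379 rad/s.
V_P = V_A + ω_rod × AP, with AP = 0.1356 m along the rod.
Components: V_Px = −rω sinθ − a·ω_rod·sinφ = -1.3501 m/s;  V_Py = rω cosθ + a·ω_rod·cosφ = +0.27724 m/s.
|V_P| = √(V_Px² + V_Py²) = 1.3783 m/s.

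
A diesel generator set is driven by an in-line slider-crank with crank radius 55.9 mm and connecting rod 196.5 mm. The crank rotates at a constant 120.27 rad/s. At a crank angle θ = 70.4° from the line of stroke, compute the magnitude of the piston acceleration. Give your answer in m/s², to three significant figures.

ω = 120.3 rad/s
x(θ) = r cosθ + √(L² − r² sin²θ); with ω constant, a = ω²·d²x/dθ².
d²x/dθ² = −r cosθ − r²(cos2θ)/√u − r⁴ sin²2θ/(4u^{3/2}),  u = L² − r² sin²θ = 0.0358391 m².
Substituting r = 0.0559 m, L = 0.1965 m, θ = 70.4°: d²x/dθ² = -0.0061041 m.
a = ω²·d²x/dθ² = (120.3)²·(-0.0061041) = -88.295 m/s²;  |a| = 88.295 m/s².

88.3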